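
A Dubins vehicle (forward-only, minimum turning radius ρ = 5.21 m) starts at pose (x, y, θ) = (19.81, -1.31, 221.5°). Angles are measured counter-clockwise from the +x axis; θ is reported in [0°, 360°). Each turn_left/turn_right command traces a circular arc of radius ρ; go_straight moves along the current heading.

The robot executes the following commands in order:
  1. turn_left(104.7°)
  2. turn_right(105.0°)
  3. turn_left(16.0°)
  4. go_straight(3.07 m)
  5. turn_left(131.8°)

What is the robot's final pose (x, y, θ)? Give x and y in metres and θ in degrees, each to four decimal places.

(23.4812, -29.4375, 9.0000°)

set_pose: (x, y, θ) = (19.8100, -1.3100, 221.5000°), ρ = 5.21
turn_left(104.7°): centre at ρ to the left, rotate +104.7° → (20.3640, -9.5415, 326.2000°)
turn_right(105.0°): centre at ρ to the right, rotate −105.0° → (20.8974, -17.7910, 221.2000°)
turn_left(16.0°): centre at ρ to the left, rotate +16.0° → (19.9498, -18.8888, 237.2000°)
go_straight(3.07): x += 3.07·cos θ, y += 3.07·sin θ → (18.2868, -21.4693, 237.2000°)
turn_left(131.8°): centre at ρ to the left, rotate +131.8° → (23.4812, -29.4375, 369.0000° ≡ 9.0000°)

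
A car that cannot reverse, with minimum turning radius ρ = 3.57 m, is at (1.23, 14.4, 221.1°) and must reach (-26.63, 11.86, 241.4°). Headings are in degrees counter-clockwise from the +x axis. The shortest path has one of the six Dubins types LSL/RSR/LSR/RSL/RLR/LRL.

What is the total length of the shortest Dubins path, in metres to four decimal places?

28.7663 m

Let ψ = atan2(Δy, Δx) = atan2(-2.54, -27.86) = -174.7907° be the start→goal bearing.
Normalize: d = |goal − start| / ρ = 27.975546/3.57 = 7.836288, α = (θ_start − ψ) mod 360° = 35.8907° = 0.626412 rad, β = (θ_goal − ψ) mod 360° = 56.1907° = 0.980713 rad.
Common terms: sin α = 0.586241, cos α = 0.810136, sin β = 0.830895, cos β = 0.556430, cos(α−β) = 0.937889, d² = 61.407402. Work in radians in the unit-radius frame; every candidate has L = ρ·(t + p + q).
LSL: p² = 2 + d² − 2cos(α−β) + 2d(sin α − sin β) = 57.697280; p = √p² = 7.595873; φ = atan2(cos β − cos α, d + sin α − sin β) = -0.033407 rad; t = (φ − α) mod 2π = 5.623367 rad, q = (β − φ) mod 2π = 1.014120 rad → L = 3.57·(5.623367 + 7.595873 + 1.014120) = 3.57·14.233360 = 50.813094 m
RSR: p² = 2 + d² − 2cos(α−β) + 2d(sin β − sin α) = 65.365969; p = √p² = 8.084922; φ = atan2(cos α − cos β, d − sin α + sin β) = 0.031385 rad; t = (α − φ) mod 2π = 0.595026 rad, q = (φ − β) mod 2π = 5.333857 rad → L = 3.57·(0.595026 + 8.084922 + 5.333857) = 3.57·14.013806 = 50.029287 m
LSR: p² = d² − 2 + 2cos(α−β) + 2d(sin α + sin β) = 83.493349; p = √p² = 9.137470; φ = atan2(−cos α − cos β, d + sin α + sin β) − atan2(−2, p) = 0.068858 rad; t = (φ − α) mod 2π = 5.725632 rad, q = (φ − β) mod 2π = 5.371330 rad → L = 3.57·(5.725632 + 9.137470 + 5.371330) = 3.57·20.234432 = 72.236922 m
RSL: p² = d² − 2 + 2cos(α−β) − 2d(sin α + sin β) = 39.073011; p = √p² = 6.250841; φ = atan2(cos α + cos β, d − sin α − sin β) − atan2(2, p) = -0.099906 rad; t = (α − φ) mod 2π = 0.726318 rad, q = (β − φ) mod 2π = 1.080620 rad → L = 3.57·(0.726318 + 6.250841 + 1.080620) = 3.57·8.057779 = 28.766269 m
RLR: c = (6 − d² + 2cos(α−β) + 2d(sin α − sin β))/8 = -7.170746, |c| > 1 → infeasible
LRL: c = (6 − d² + 2cos(α−β) − 2d(sin α − sin β))/8 = -6.212160, |c| > 1 → infeasible
Shortest: RSL with L = 28.766269 m ≈ 28.7663 m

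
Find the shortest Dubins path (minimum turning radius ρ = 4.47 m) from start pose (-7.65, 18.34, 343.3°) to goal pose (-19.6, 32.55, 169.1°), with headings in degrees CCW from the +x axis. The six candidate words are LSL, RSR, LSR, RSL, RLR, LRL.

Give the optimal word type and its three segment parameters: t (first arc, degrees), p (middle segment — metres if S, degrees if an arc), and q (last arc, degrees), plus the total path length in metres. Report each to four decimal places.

Let ψ = atan2(Δy, Δx) = atan2(14.21, -11.95) = 130.0624° be the start→goal bearing.
Normalize: d = |goal − start| / ρ = 18.566814/4.47 = 4.153650, α = (θ_start − ψ) mod 360° = 213.2376° = 3.721698 rad, β = (θ_goal − ψ) mod 360° = 39.0376° = 0.681335 rad.
Common terms: sin α = -0.548112, cos α = -0.836405, sin β = 0.629830, cos β = 0.776733, cos(α−β) = -0.994881, d² = 17.252806. Work in radians in the unit-radius frame; every candidate has L = ρ·(t + p + q).
LSL: p² = 2 + d² − 2cos(α−β) + 2d(sin α − sin β) = 11.457046; p = √p² = 3.384826; φ = atan2(cos β − cos α, d + sin α − sin β) = 0.496759 rad; t = (φ − α) mod 2π = 3.058246 rad, q = (β − φ) mod 2π = 0.184575 rad → L = 4.47·(3.058246 + 3.384826 + 0.184575) = 4.47·6.627648 = 29.625584 m
RSR: p² = 2 + d² − 2cos(α−β) + 2d(sin β − sin α) = 31.028090; p = √p² = 5.570286; φ = atan2(cos α − cos β, d − sin α + sin β) = -0.293806 rad; t = (α − φ) mod 2π = 4.015504 rad, q = (φ − β) mod 2π = 5.308045 rad → L = 4.47·(4.015504 + 5.570286 + 5.308045) = 4.47·14.893835 = 66.575443 m
LSR: p² = d² − 2 + 2cos(α−β) + 2d(sin α + sin β) = 13.941901; p = √p² = 3.733886; φ = atan2(−cos α − cos β, d + sin α + sin β) − atan2(−2, p) = 0.505836 rad; t = (φ − α) mod 2π = 3.067323 rad, q = (φ − β) mod 2π = 6.107686 rad → L = 4.47·(3.067323 + 3.733886 + 6.107686) = 4.47·12.908894 = 57.702758 m
RSL: p² = d² − 2 + 2cos(α−β) − 2d(sin α + sin β) = 12.584189; p = √p² = 3.547420; φ = atan2(cos α + cos β, d − sin α − sin β) − atan2(2, p) = -0.528022 rad; t = (α − φ) mod 2π = 4.249721 rad, q = (β − φ) mod 2π = 1.209357 rad → L = 4.47·(4.249721 + 3.547420 + 1.209357) = 4.47·9.006498 = 40.259045 m
RLR: c = (6 − d² + 2cos(α−β) + 2d(sin α − sin β))/8 = -2.878511, |c| > 1 → infeasible
LRL: c = (6 − d² + 2cos(α−β) − 2d(sin α − sin β))/8 = -0.432131; p = 2π − arccos c = 4.265535 rad; φ = atan2(cos β − cos α, d + sin α − sin β) = 0.496759 rad; t = (φ − α + p/2) mod 2π = 5.191014 rad, q = (β − α − t + p) mod 2π = 2.317343 rad → L = 4.47·(5.191014 + 4.265535 + 2.317343) = 4.47·11.773891 = 52.629295 m
Shortest: LSL with L = 29.625584 m ≈ 29.6256 m
Convert LSL to answer units (arcs ×180/π): t = 3.058246·180/π = 175.2246°, p = ρ·p = 4.47·3.384826 = 15.1302 m, q = 0.184575·180/π = 10.5754°, L = 29.6256 m.

LSL: t = 175.2246°, p = 15.1302 m, q = 10.5754°, L = 29.6256 m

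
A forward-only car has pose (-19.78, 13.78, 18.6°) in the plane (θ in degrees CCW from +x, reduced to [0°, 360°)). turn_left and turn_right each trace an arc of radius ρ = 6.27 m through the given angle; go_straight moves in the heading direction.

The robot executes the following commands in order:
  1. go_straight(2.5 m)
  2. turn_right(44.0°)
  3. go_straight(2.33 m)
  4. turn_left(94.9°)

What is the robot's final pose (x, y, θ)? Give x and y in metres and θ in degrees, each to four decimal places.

set_pose: (x, y, θ) = (-19.7800, 13.7800, 18.6000°), ρ = 6.27
go_straight(2.5): x += 2.5·cos θ, y += 2.5·sin θ → (-17.4106, 14.5774, 18.6000°)
turn_right(44.0°): centre at ρ to the right, rotate −44.0° → (-12.7213, 14.2988, -25.4000° ≡ 334.6000°)
go_straight(2.33): x += 2.33·cos θ, y += 2.33·sin θ → (-10.6165, 13.2994, 334.6000°)
turn_left(94.9°): centre at ρ to the left, rotate +94.9° → (-2.0542, 16.7675, 429.5000° ≡ 69.5000°)

(-2.0542, 16.7675, 69.5000°)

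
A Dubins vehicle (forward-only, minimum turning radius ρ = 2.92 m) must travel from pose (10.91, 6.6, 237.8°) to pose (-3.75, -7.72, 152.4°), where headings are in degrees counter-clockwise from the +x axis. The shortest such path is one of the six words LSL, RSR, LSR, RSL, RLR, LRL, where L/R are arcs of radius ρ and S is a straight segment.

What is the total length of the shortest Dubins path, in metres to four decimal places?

Let ψ = atan2(Δy, Δx) = atan2(-14.32, -14.66) = -135.6722° be the start→goal bearing.
Normalize: d = |goal − start| / ρ = 20.493365/2.92 = 7.018276, α = (θ_start − ψ) mod 360° = 13.4722° = 0.235134 rad, β = (θ_goal − ψ) mod 360° = 288.0722° = 5.027808 rad.
Common terms: sin α = 0.232973, cos α = 0.972483, sin β = -0.950666, cos β = 0.310215, cos(α−β) = 0.080199, d² = 49.256193. Work in radians in the unit-radius frame; every candidate has L = ρ·(t + p + q).
LSL: p² = 2 + d² − 2cos(α−β) + 2d(sin α − sin β) = 67.710013; p = √p² = 8.228609; φ = atan2(cos β − cos α, d + sin α − sin β) = -0.080571 rad; t = (φ − α) mod 2π = 5.967481 rad, q = (β − φ) mod 2π = 5.108379 rad → L = 2.92·(5.967481 + 8.228609 + 5.108379) = 2.92·19.304469 = 56.369049 m
RSR: p² = 2 + d² − 2cos(α−β) + 2d(sin β − sin α) = 34.481576; p = √p² = 5.872102; φ = atan2(cos α − cos β, d − sin α + sin β) = 0.113023 rad; t = (α − φ) mod 2π = 0.122111 rad, q = (φ − β) mod 2π = 1.368400 rad → L = 2.92·(0.122111 + 5.872102 + 1.368400) = 2.92·7.362613 = 21.498829 m
LSR: p² = d² − 2 + 2cos(α−β) + 2d(sin α + sin β) = 37.342651; p = √p² = 6.110863; φ = atan2(−cos α − cos β, d + sin α + sin β) − atan2(−2, p) = 0.115459 rad; t = (φ − α) mod 2π = 6.163510 rad, q = (φ − β) mod 2π = 1.370836 rad → L = 2.92·(6.163510 + 6.110863 + 1.370836) = 2.92·13.645210 = 39.844012 m
RSL: p² = d² − 2 + 2cos(α−β) − 2d(sin α + sin β) = 57.490530; p = √p² = 7.582251; φ = atan2(cos α + cos β, d − sin α − sin β) − atan2(2, p) = -0.093585 rad; t = (α − φ) mod 2π = 0.328719 rad, q = (β − φ) mod 2π = 5.121393 rad → L = 2.92·(0.328719 + 7.582251 + 5.121393) = 2.92·13.032363 = 38.054500 m
RLR: c = (6 − d² + 2cos(α−β) + 2d(sin α − sin β))/8 = -3.310197, |c| > 1 → infeasible
LRL: c = (6 − d² + 2cos(α−β) − 2d(sin α − sin β))/8 = -7.463752, |c| > 1 → infeasible
Shortest: RSR with L = 21.498829 m ≈ 21.4988 m

21.4988 m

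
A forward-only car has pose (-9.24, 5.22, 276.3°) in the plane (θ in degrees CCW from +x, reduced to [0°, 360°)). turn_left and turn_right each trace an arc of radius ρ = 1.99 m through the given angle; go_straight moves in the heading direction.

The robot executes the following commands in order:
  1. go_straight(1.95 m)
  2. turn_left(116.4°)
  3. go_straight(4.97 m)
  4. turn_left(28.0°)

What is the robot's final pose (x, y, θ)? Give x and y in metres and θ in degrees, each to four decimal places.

set_pose: (x, y, θ) = (-9.2400, 5.2200, 276.3000°), ρ = 1.99
go_straight(1.95): x += 1.95·cos θ, y += 1.95·sin θ → (-9.0260, 3.2818, 276.3000°)
turn_left(116.4°): centre at ρ to the left, rotate +116.4° → (-5.9730, 1.8255, 392.7000° ≡ 32.7000°)
go_straight(4.97): x += 4.97·cos θ, y += 4.97·sin θ → (-1.7906, 4.5105, 32.7000°)
turn_left(28.0°): centre at ρ to the left, rotate +28.0° → (-1.1303, 5.2113, 60.7000°)

(-1.1303, 5.2113, 60.7000°)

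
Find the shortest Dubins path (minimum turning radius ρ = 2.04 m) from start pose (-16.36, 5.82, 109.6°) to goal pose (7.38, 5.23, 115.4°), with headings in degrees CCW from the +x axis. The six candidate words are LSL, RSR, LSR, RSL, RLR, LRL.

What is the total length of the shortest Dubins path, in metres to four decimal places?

Let ψ = atan2(Δy, Δx) = atan2(-0.59, 23.74) = -1.4237° be the start→goal bearing.
Normalize: d = |goal − start| / ρ = 23.747330/2.04 = 11.640848, α = (θ_start − ψ) mod 360° = 111.0237° = 1.937728 rad, β = (θ_goal − ψ) mod 360° = 116.8237° = 2.038957 rad.
Common terms: sin α = 0.933432, cos α = -0.358753, sin β = 0.892400, cos β = -0.451246, cos(α−β) = 0.994881, d² = 135.509347. Work in radians in the unit-radius frame; every candidate has L = ρ·(t + p + q).
LSL: p² = 2 + d² − 2cos(α−β) + 2d(sin α − sin β) = 136.474899; p = √p² = 11.682247; φ = atan2(cos β − cos α, d + sin α − sin β) = -0.007917 rad; t = (φ − α) mod 2π = 4.337540 rad, q = (β − φ) mod 2π = 2.046875 rad → L = 2.04·(4.337540 + 11.682247 + 2.046875) = 2.04·18.066662 = 36.855990 m
RSR: p² = 2 + d² − 2cos(α−β) + 2d(sin β − sin α) = 134.564273; p = √p² = 11.600184; φ = atan2(cos α − cos β, d − sin α + sin β) = 0.007973 rad; t = (α − φ) mod 2π = 1.929755 rad, q = (φ − β) mod 2π = 4.252201 rad → L = 2.04·(1.929755 + 11.600184 + 4.252201) = 2.04·17.782140 = 36.275566 m
LSR: p² = d² − 2 + 2cos(α−β) + 2d(sin α + sin β) = 178.007575; p = √p² = 13.341948; φ = atan2(−cos α − cos β, d + sin α + sin β) − atan2(−2, p) = 0.208871 rad; t = (φ − α) mod 2π = 4.554328 rad, q = (φ − β) mod 2π = 4.453099 rad → L = 2.04·(4.554328 + 13.341948 + 4.453099) = 2.04·22.349375 = 45.592726 m
RSL: p² = d² − 2 + 2cos(α−β) − 2d(sin α + sin β) = 92.990642; p = √p² = 9.643166; φ = atan2(cos α + cos β, d − sin α − sin β) − atan2(2, p) = -0.286841 rad; t = (α − φ) mod 2π = 2.224570 rad, q = (β − φ) mod 2π = 2.325799 rad → L = 2.04·(2.224570 + 9.643166 + 2.325799) = 2.04·14.193534 = 28.954810 m
RLR: c = (6 − d² + 2cos(α−β) + 2d(sin α − sin β))/8 = -15.820534, |c| > 1 → infeasible
LRL: c = (6 − d² + 2cos(α−β) − 2d(sin α − sin β))/8 = -16.059362, |c| > 1 → infeasible
Shortest: RSL with L = 28.954810 m ≈ 28.9548 m

28.9548 m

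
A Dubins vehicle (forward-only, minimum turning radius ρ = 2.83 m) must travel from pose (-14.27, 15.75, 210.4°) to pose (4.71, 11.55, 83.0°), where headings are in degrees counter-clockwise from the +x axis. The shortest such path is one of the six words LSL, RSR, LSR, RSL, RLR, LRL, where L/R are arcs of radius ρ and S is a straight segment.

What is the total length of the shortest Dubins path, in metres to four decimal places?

26.2955 m

Let ψ = atan2(Δy, Δx) = atan2(-4.20, 18.98) = -12.4777° be the start→goal bearing.
Normalize: d = |goal − start| / ρ = 19.439146/2.83 = 6.868956, α = (θ_start − ψ) mod 360° = 222.8777° = 3.889949 rad, β = (θ_goal − ψ) mod 360° = 95.4777° = 1.666399 rad.
Common terms: sin α = -0.680435, cos α = -0.732808, sin β = 0.995433, cos β = -0.095458, cos(α−β) = -0.607376, d² = 47.182559. Work in radians in the unit-radius frame; every candidate has L = ρ·(t + p + q).
LSL: p² = 2 + d² − 2cos(α−β) + 2d(sin α − sin β) = 27.374374; p = √p² = 5.232053; φ = atan2(cos β − cos α, d + sin α − sin β) = 0.122120 rad; t = (φ − α) mod 2π = 2.515356 rad, q = (β − φ) mod 2π = 1.544280 rad → L = 2.83·(2.515356 + 5.232053 + 1.544280) = 2.83·9.291688 = 26.295478 m
RSR: p² = 2 + d² − 2cos(α−β) + 2d(sin β − sin α) = 73.420248; p = √p² = 8.568562; φ = atan2(cos α − cos β, d − sin α + sin β) = -0.074451 rad; t = (α − φ) mod 2π = 3.964400 rad, q = (φ − β) mod 2π = 4.542335 rad → L = 2.83·(3.964400 + 8.568562 + 4.542335) = 2.83·17.075296 = 48.323089 m
LSR: p² = d² − 2 + 2cos(α−β) + 2d(sin α + sin β) = 48.295227; p = √p² = 6.949477; φ = atan2(−cos α − cos β, d + sin α + sin β) − atan2(−2, p) = 0.395006 rad; t = (φ − α) mod 2π = 2.788242 rad, q = (φ − β) mod 2π = 5.011792 rad → L = 2.83·(2.788242 + 6.949477 + 5.011792) = 2.83·14.749511 = 41.741116 m
RSL: p² = d² − 2 + 2cos(α−β) − 2d(sin α + sin β) = 39.640388; p = √p² = 6.296061; φ = atan2(cos α + cos β, d − sin α − sin β) − atan2(2, p) = -0.433288 rad; t = (α − φ) mod 2π = 4.323237 rad, q = (β − φ) mod 2π = 2.099687 rad → L = 2.83·(4.323237 + 6.296061 + 2.099687) = 2.83·12.718986 = 35.994729 m
RLR: c = (6 − d² + 2cos(α−β) + 2d(sin α − sin β))/8 = -8.177531, |c| > 1 → infeasible
LRL: c = (6 − d² + 2cos(α−β) − 2d(sin α − sin β))/8 = -2.421797, |c| > 1 → infeasible
Shortest: LSL with L = 26.295478 m ≈ 26.2955 m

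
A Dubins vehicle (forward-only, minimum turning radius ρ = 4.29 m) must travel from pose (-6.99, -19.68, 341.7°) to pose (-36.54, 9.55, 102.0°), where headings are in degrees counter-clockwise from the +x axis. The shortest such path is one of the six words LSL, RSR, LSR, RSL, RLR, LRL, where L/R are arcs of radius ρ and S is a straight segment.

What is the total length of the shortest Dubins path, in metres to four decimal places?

Let ψ = atan2(Δy, Δx) = atan2(29.23, -29.55) = 135.3119° be the start→goal bearing.
Normalize: d = |goal − start| / ρ = 41.564353/4.29 = 9.688660, α = (θ_start − ψ) mod 360° = 206.3881° = 3.602152 rad, β = (θ_goal − ψ) mod 360° = 326.6881° = 5.701783 rad.
Common terms: sin α = -0.444449, cos α = -0.895804, sin β = -0.549197, cos β = 0.835693, cos(α−β) = -0.504528, d² = 93.870138. Work in radians in the unit-radius frame; every candidate has L = ρ·(t + p + q).
LSL: p² = 2 + d² − 2cos(α−β) + 2d(sin α − sin β) = 98.908924; p = √p² = 9.945297; φ = atan2(cos β − cos α, d + sin α − sin β) = 0.174994 rad; t = (φ − α) mod 2π = 2.856028 rad, q = (β − φ) mod 2π = 5.526789 rad → L = 4.29·(2.856028 + 9.945297 + 5.526789) = 4.29·18.328113 = 78.627605 m
RSR: p² = 2 + d² − 2cos(α−β) + 2d(sin β − sin α) = 94.849462; p = √p² = 9.739069; φ = atan2(cos α − cos β, d − sin α + sin β) = -0.178739 rad; t = (α − φ) mod 2π = 3.780891 rad, q = (φ − β) mod 2π = 0.402664 rad → L = 4.29·(3.780891 + 9.739069 + 0.402664) = 4.29·13.922623 = 59.728053 m
LSR: p² = d² − 2 + 2cos(α−β) + 2d(sin α + sin β) = 71.606895; p = √p² = 8.462086; φ = atan2(−cos α − cos β, d + sin α + sin β) − atan2(−2, p) = 0.239003 rad; t = (φ − α) mod 2π = 2.920036 rad, q = (φ − β) mod 2π = 0.820405 rad → L = 4.29·(2.920036 + 8.462086 + 0.820405) = 4.29·12.202527 = 52.348841 m
RSL: p² = d² − 2 + 2cos(α−β) − 2d(sin α + sin β) = 110.115270; p = √p² = 10.493582; φ = atan2(cos α + cos β, d − sin α − sin β) − atan2(2, p) = -0.193961 rad; t = (α − φ) mod 2π = 3.796113 rad, q = (β − φ) mod 2π = 5.895744 rad → L = 4.29·(3.796113 + 10.493582 + 5.895744) = 4.29·20.185439 = 86.595532 m
RLR: c = (6 − d² + 2cos(α−β) + 2d(sin α − sin β))/8 = -10.856183, |c| > 1 → infeasible
LRL: c = (6 − d² + 2cos(α−β) − 2d(sin α − sin β))/8 = -11.363615, |c| > 1 → infeasible
Shortest: LSR with L = 52.348841 m ≈ 52.3488 m

52.3488 m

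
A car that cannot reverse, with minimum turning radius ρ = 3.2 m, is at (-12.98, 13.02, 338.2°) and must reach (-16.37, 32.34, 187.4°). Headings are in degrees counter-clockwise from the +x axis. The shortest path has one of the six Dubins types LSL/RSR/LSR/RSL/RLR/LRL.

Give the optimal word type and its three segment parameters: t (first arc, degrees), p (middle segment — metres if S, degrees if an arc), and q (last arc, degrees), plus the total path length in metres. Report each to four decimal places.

Let ψ = atan2(Δy, Δx) = atan2(19.32, -3.39) = 99.9521° be the start→goal bearing.
Normalize: d = |goal − start| / ρ = 19.615160/3.2 = 6.129737, α = (θ_start − ψ) mod 360° = 238.2479° = 4.158210 rad, β = (θ_goal − ψ) mod 360° = 87.4479° = 1.526253 rad.
Common terms: sin α = -0.850333, cos α = -0.526246, sin β = 0.999008, cos β = 0.044529, cos(α−β) = -0.872922, d² = 37.573682. Work in radians in the unit-radius frame; every candidate has L = ρ·(t + p + q).
LSL: p² = 2 + d² − 2cos(α−β) + 2d(sin α − sin β) = 18.647580; p = √p² = 4.318284; φ = atan2(cos β − cos α, d + sin α − sin β) = 0.132564 rad; t = (φ − α) mod 2π = 2.257540 rad, q = (β − φ) mod 2π = 1.393689 rad → L = 3.2·(2.257540 + 4.318284 + 1.393689) = 3.2·7.969513 = 25.502442 m
RSR: p² = 2 + d² − 2cos(α−β) + 2d(sin β − sin α) = 63.991472; p = √p² = 7.999467; φ = atan2(cos α − cos β, d − sin α + sin β) = -0.071412 rad; t = (α − φ) mod 2π = 4.229622 rad, q = (φ − β) mod 2π = 4.685520 rad → L = 3.2·(4.229622 + 7.999467 + 4.685520) = 3.2·16.914609 = 54.126748 m
LSR: p² = d² − 2 + 2cos(α−β) + 2d(sin α + sin β) = 35.650522; p = √p² = 5.970806; φ = atan2(−cos α − cos β, d + sin α + sin β) − atan2(−2, p) = 0.399793 rad; t = (φ − α) mod 2π = 2.524768 rad, q = (φ − β) mod 2π = 5.156725 rad → L = 3.2·(2.524768 + 5.970806 + 5.156725) = 3.2·13.652299 = 43.687357 m
RSL: p² = d² − 2 + 2cos(α−β) − 2d(sin α + sin β) = 32.005153; p = √p² = 5.657310; φ = atan2(cos α + cos β, d − sin α − sin β) − atan2(2, p) = -0.420179 rad; t = (α − φ) mod 2π = 4.578388 rad, q = (β − φ) mod 2π = 1.946432 rad → L = 3.2·(4.578388 + 5.657310 + 1.946432) = 3.2·12.182129 = 38.982814 m
RLR: c = (6 − d² + 2cos(α−β) + 2d(sin α − sin β))/8 = -6.998934, |c| > 1 → infeasible
LRL: c = (6 − d² + 2cos(α−β) − 2d(sin α − sin β))/8 = -1.330948, |c| > 1 → infeasible
Shortest: LSL with L = 25.502442 m ≈ 25.5024 m
Convert LSL to answer units (arcs ×180/π): t = 2.257540·180/π = 129.3475°, p = ρ·p = 3.2·4.318284 = 13.8185 m, q = 1.393689·180/π = 79.8525°, L = 25.5024 m.

LSL: t = 129.3475°, p = 13.8185 m, q = 79.8525°, L = 25.5024 m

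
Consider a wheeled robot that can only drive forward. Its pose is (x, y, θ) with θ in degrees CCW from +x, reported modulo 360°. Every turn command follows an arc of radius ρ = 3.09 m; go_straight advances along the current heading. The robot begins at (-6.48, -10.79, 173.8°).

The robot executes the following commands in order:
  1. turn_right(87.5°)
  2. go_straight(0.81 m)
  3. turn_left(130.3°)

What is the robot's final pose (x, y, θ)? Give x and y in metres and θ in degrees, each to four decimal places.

(-14.1035, -4.0302, 216.6000°)

set_pose: (x, y, θ) = (-6.4800, -10.7900, 173.8000°), ρ = 3.09
turn_right(87.5°): centre at ρ to the right, rotate −87.5° → (-9.2298, -7.5187, 86.3000°)
go_straight(0.81): x += 0.81·cos θ, y += 0.81·sin θ → (-9.1776, -6.7104, 86.3000°)
turn_left(130.3°): centre at ρ to the left, rotate +130.3° → (-14.1035, -4.0302, 216.6000°)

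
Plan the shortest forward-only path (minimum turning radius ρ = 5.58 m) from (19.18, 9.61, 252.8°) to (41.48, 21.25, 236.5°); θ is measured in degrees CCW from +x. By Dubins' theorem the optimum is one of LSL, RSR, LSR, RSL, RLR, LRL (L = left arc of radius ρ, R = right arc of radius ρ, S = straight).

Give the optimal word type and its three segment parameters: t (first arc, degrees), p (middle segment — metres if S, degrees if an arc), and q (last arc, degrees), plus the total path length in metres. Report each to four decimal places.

Let ψ = atan2(Δy, Δx) = atan2(11.64, 22.30) = 27.5633° be the start→goal bearing.
Normalize: d = |goal − start| / ρ = 25.155111/5.58 = 4.508084, α = (θ_start − ψ) mod 360° = 225.2367° = 3.931121 rad, β = (θ_goal − ψ) mod 360° = 208.9367° = 3.646633 rad.
Common terms: sin α = -0.710021, cos α = -0.704180, sin β = -0.483842, cos β = -0.875155, cos(α−β) = 0.959805, d² = 20.322825. Work in radians in the unit-radius frame; every candidate has L = ρ·(t + p + q).
LSL: p² = 2 + d² − 2cos(α−β) + 2d(sin α − sin β) = 18.363946; p = √p² = 4.285317; φ = atan2(cos β − cos α, d + sin α − sin β) = -0.039908 rad; t = (φ − α) mod 2π = 2.312156 rad, q = (β − φ) mod 2π = 3.686541 rad → L = 5.58·(2.312156 + 4.285317 + 3.686541) = 5.58·10.284014 = 57.384799 m
RSR: p² = 2 + d² − 2cos(α−β) + 2d(sin β − sin α) = 22.442482; p = √p² = 4.737350; φ = atan2(cos α − cos β, d − sin α + sin β) = 0.036099 rad; t = (α − φ) mod 2π = 3.895022 rad, q = (φ − β) mod 2π = 2.672651 rad → L = 5.58·(3.895022 + 4.737350 + 2.672651) = 5.58·11.305024 = 63.082032 m
LSR: p² = d² − 2 + 2cos(α−β) + 2d(sin α + sin β) = 9.478359; p = √p² = 3.078694; φ = atan2(−cos α − cos β, d + sin α + sin β) − atan2(−2, p) = 1.020811 rad; t = (φ − α) mod 2π = 3.372875 rad, q = (φ − β) mod 2π = 3.657363 rad → L = 5.58·(3.372875 + 3.078694 + 3.657363) = 5.58·10.108933 = 56.407843 m
RSL: p² = d² − 2 + 2cos(α−β) − 2d(sin α + sin β) = 31.006512; p = √p² = 5.568349; φ = atan2(cos α + cos β, d − sin α − sin β) − atan2(2, p) = -0.615031 rad; t = (α − φ) mod 2π = 4.546152 rad, q = (β − φ) mod 2π = 4.261663 rad → L = 5.58·(4.546152 + 5.568349 + 4.261663) = 5.58·14.376164 = 80.218998 m
RLR: c = (6 − d² + 2cos(α−β) + 2d(sin α − sin β))/8 = -1.805310, |c| > 1 → infeasible
LRL: c = (6 − d² + 2cos(α−β) − 2d(sin α − sin β))/8 = -1.295493, |c| > 1 → infeasible
Shortest: LSR with L = 56.407843 m ≈ 56.4078 m
Convert LSR to answer units (arcs ×180/π): t = 3.372875·180/π = 193.2515°, p = ρ·p = 5.58·3.078694 = 17.1791 m, q = 3.657363·180/π = 209.5515°, L = 56.4078 m.

LSR: t = 193.2515°, p = 17.1791 m, q = 209.5515°, L = 56.4078 m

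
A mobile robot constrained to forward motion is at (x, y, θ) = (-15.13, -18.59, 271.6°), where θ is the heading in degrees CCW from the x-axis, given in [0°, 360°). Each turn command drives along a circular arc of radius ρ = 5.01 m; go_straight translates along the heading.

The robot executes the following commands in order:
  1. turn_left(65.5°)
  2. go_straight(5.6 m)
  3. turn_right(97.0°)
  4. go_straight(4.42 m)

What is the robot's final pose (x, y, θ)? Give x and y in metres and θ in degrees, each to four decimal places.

set_pose: (x, y, θ) = (-15.1300, -18.5900, 271.6000°), ρ = 5.01
turn_left(65.5°): centre at ρ to the left, rotate +65.5° → (-12.0715, -23.0653, 337.1000°)
go_straight(5.6): x += 5.6·cos θ, y += 5.6·sin θ → (-6.9128, -25.2443, 337.1000°)
turn_right(97.0°): centre at ρ to the right, rotate −97.0° → (-4.5192, -32.3569, 240.1000°)
go_straight(4.42): x += 4.42·cos θ, y += 4.42·sin θ → (-6.7225, -36.1886, 240.1000°)

(-6.7225, -36.1886, 240.1000°)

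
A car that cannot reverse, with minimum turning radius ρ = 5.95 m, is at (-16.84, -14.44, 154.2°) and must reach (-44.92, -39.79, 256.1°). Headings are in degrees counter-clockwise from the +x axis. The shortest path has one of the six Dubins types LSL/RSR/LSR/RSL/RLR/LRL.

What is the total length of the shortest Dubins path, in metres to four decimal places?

39.6954 m

Let ψ = atan2(Δy, Δx) = atan2(-25.35, -28.08) = -137.9250° be the start→goal bearing.
Normalize: d = |goal − start| / ρ = 37.830000/5.95 = 6.357983, α = (θ_start − ψ) mod 360° = 292.1250° = 5.098543 rad, β = (θ_goal − ψ) mod 360° = 34.0250° = 0.593848 rad.
Common terms: sin α = -0.926365, cos α = 0.376628, sin β = 0.559554, cos β = 0.828794, cos(α−β) = -0.206204, d² = 40.423950. Work in radians in the unit-radius frame; every candidate has L = ρ·(t + p + q).
LSL: p² = 2 + d² − 2cos(α−β) + 2d(sin α − sin β) = 23.941465; p = √p² = 4.893002; φ = atan2(cos β − cos α, d + sin α − sin β) = 0.092543 rad; t = (φ − α) mod 2π = 1.277185 rad, q = (β − φ) mod 2π = 0.501305 rad → L = 5.95·(1.277185 + 4.893002 + 0.501305) = 5.95·6.671492 = 39.695378 m
RSR: p² = 2 + d² − 2cos(α−β) + 2d(sin β − sin α) = 61.731252; p = √p² = 7.856924; φ = atan2(cos α − cos β, d − sin α + sin β) = -0.057582 rad; t = (α − φ) mod 2π = 5.156124 rad, q = (φ − β) mod 2π = 5.631756 rad → L = 5.95·(5.156124 + 7.856924 + 5.631756) = 5.95·18.644804 = 110.936583 m
LSR: p² = d² − 2 + 2cos(α−β) + 2d(sin α + sin β) = 33.347195; p = √p² = 5.774703; φ = atan2(−cos α − cos β, d + sin α + sin β) − atan2(−2, p) = 0.134860 rad; t = (φ − α) mod 2π = 1.319503 rad, q = (φ − β) mod 2π = 5.824197 rad → L = 5.95·(1.319503 + 5.774703 + 5.824197) = 5.95·12.918403 = 76.864499 m
RSL: p² = d² − 2 + 2cos(α−β) − 2d(sin α + sin β) = 42.675889; p = √p² = 6.532679; φ = atan2(cos α + cos β, d − sin α − sin β) − atan2(2, p) = -0.119726 rad; t = (α − φ) mod 2π = 5.218268 rad, q = (β − φ) mod 2π = 0.713573 rad → L = 5.95·(5.218268 + 6.532679 + 0.713573) = 5.95·12.464520 = 74.163895 m
RLR: c = (6 − d² + 2cos(α−β) + 2d(sin α − sin β))/8 = -6.716407, |c| > 1 → infeasible
LRL: c = (6 − d² + 2cos(α−β) − 2d(sin α − sin β))/8 = -1.992683, |c| > 1 → infeasible
Shortest: LSL with L = 39.695378 m ≈ 39.6954 m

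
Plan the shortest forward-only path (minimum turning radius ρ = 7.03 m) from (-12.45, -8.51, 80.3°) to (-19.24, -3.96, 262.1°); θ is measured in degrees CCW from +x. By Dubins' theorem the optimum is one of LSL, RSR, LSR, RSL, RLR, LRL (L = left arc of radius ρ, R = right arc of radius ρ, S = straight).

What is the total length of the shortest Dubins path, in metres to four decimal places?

Let ψ = atan2(Δy, Δx) = atan2(4.55, -6.79) = 146.1738° be the start→goal bearing.
Normalize: d = |goal − start| / ρ = 8.173530/7.03 = 1.162664, α = (θ_start − ψ) mod 360° = 294.1262° = 5.133470 rad, β = (θ_goal − ψ) mod 360° = 115.9262° = 2.023293 rad.
Common terms: sin α = -0.912648, cos α = 0.408747, sin β = 0.899358, cos β = -0.437212, cos(α−β) = -0.999507, d² = 1.351788. Work in radians in the unit-radius frame; every candidate has L = ρ·(t + p + q).
LSL: p² = 2 + d² − 2cos(α−β) + 2d(sin α − sin β) = 1.137292; p = √p² = 1.066439; φ = atan2(cos β − cos α, d + sin α − sin β) = -2.225454 rad; t = (φ − α) mod 2π = 5.207447 rad, q = (β − φ) mod 2π = 4.248747 rad → L = 7.03·(5.207447 + 1.066439 + 4.248747) = 7.03·10.522633 = 73.974110 m
RSR: p² = 2 + d² − 2cos(α−β) + 2d(sin β − sin α) = 9.564311; p = √p² = 3.092622; φ = atan2(cos α − cos β, d − sin α + sin β) = 0.277073 rad; t = (α − φ) mod 2π = 4.856397 rad, q = (φ − β) mod 2π = 4.536965 rad → L = 7.03·(4.856397 + 3.092622 + 4.536965) = 7.03·12.485984 = 87.776468 m
LSR: p² = d² − 2 + 2cos(α−β) + 2d(sin α + sin β) = -2.678127 < 0 → infeasible
RSL: p² = d² − 2 + 2cos(α−β) − 2d(sin α + sin β) = -2.616322 < 0 → infeasible
RLR: c = (6 − d² + 2cos(α−β) + 2d(sin α − sin β))/8 = -0.195539; p = 2π − arccos c = 4.515582 rad; φ = atan2(cos α − cos β, d − sin α + sin β) = 0.277073 rad; t = (α − φ + p/2) mod 2π = 0.831003 rad, q = (α − β − t + p) mod 2π = 0.511571 rad → L = 7.03·(0.831003 + 4.515582 + 0.511571) = 7.03·5.858156 = 41.182834 m
LRL: c = (6 − d² + 2cos(α−β) − 2d(sin α − sin β))/8 = 0.857838; p = 2π − arccos c = 5.743438 rad; φ = atan2(cos β − cos α, d + sin α − sin β) = -2.225454 rad; t = (φ − α + p/2) mod 2π = 1.795980 rad, q = (β − α − t + p) mod 2π = 0.837281 rad → L = 7.03·(1.795980 + 5.743438 + 0.837281) = 7.03·8.376699 = 58.888193 m
Shortest: RLR with L = 41.182834 m ≈ 41.1828 m

41.1828 m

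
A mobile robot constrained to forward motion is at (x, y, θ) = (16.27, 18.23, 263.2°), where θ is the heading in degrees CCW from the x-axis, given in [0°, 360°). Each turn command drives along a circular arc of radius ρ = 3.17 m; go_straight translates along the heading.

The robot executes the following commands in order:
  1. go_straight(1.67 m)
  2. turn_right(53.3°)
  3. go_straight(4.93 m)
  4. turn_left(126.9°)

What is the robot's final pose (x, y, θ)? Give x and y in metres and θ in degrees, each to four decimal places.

set_pose: (x, y, θ) = (16.2700, 18.2300, 263.2000°), ρ = 3.17
go_straight(1.67): x += 1.67·cos θ, y += 1.67·sin θ → (16.0723, 16.5717, 263.2000°)
turn_right(53.3°): centre at ρ to the right, rotate −53.3° → (14.5048, 14.1990, 209.9000°)
go_straight(4.93): x += 4.93·cos θ, y += 4.93·sin θ → (10.2310, 11.7415, 209.9000°)
turn_left(126.9°): centre at ρ to the left, rotate +126.9° → (10.5624, 6.0798, 336.8000°)

(10.5624, 6.0798, 336.8000°)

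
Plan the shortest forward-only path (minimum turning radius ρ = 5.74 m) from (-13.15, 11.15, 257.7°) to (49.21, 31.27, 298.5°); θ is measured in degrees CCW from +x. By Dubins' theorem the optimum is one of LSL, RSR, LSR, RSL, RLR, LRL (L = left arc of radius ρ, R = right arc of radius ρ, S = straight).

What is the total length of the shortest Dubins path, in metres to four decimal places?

Let ψ = atan2(Δy, Δx) = atan2(20.12, 62.36) = 17.8819° be the start→goal bearing.
Normalize: d = |goal − start| / ρ = 65.525445/5.74 = 11.415583, α = (θ_start − ψ) mod 360° = 239.8181° = 4.185615 rad, β = (θ_goal − ψ) mod 360° = 280.6181° = 4.897709 rad.
Common terms: sin α = -0.864434, cos α = -0.502747, sin β = -0.982877, cos β = 0.184262, cos(α−β) = 0.756995, d² = 130.315531. Work in radians in the unit-radius frame; every candidate has L = ρ·(t + p + q).
LSL: p² = 2 + d² − 2cos(α−β) + 2d(sin α − sin β) = 133.505750; p = √p² = 11.554469; φ = atan2(cos β − cos α, d + sin α − sin β) = 0.059493 rad; t = (φ − α) mod 2π = 2.157064 rad, q = (β − φ) mod 2π = 4.838216 rad → L = 5.74·(2.157064 + 11.554469 + 4.838216) = 5.74·18.549748 = 106.475556 m
RSR: p² = 2 + d² − 2cos(α−β) + 2d(sin β − sin α) = 128.097333; p = √p² = 11.318009; φ = atan2(cos α − cos β, d − sin α + sin β) = -0.060738 rad; t = (α − φ) mod 2π = 4.246353 rad, q = (φ − β) mod 2π = 1.324738 rad → L = 5.74·(4.246353 + 11.318009 + 1.324738) = 5.74·16.889100 = 96.943435 m
LSR: p² = d² − 2 + 2cos(α−β) + 2d(sin α + sin β) = 87.653264; p = √p² = 9.362332; φ = atan2(−cos α − cos β, d + sin α + sin β) − atan2(−2, p) = 0.243732 rad; t = (φ − α) mod 2π = 2.341302 rad, q = (φ − β) mod 2π = 1.629208 rad → L = 5.74·(2.341302 + 9.362332 + 1.629208) = 5.74·13.332842 = 76.530514 m
RSL: p² = d² − 2 + 2cos(α−β) − 2d(sin α + sin β) = 172.005779; p = √p² = 13.115097; φ = atan2(cos α + cos β, d − sin α − sin β) − atan2(2, p) = -0.175339 rad; t = (α − φ) mod 2π = 4.360954 rad, q = (β − φ) mod 2π = 5.073048 rad → L = 5.74·(4.360954 + 13.115097 + 5.073048) = 5.74·22.549100 = 129.431832 m
RLR: c = (6 − d² + 2cos(α−β) + 2d(sin α − sin β))/8 = -15.012167, |c| > 1 → infeasible
LRL: c = (6 − d² + 2cos(α−β) − 2d(sin α − sin β))/8 = -15.688219, |c| > 1 → infeasible
Shortest: LSR with L = 76.530514 m ≈ 76.5305 m

76.5305 m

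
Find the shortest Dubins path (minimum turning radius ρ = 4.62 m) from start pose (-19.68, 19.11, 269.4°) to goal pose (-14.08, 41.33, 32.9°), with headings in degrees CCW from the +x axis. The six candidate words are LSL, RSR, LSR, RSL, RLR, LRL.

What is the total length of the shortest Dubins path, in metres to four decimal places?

38.4822 m

Let ψ = atan2(Δy, Δx) = atan2(22.22, 5.60) = 75.8546° be the start→goal bearing.
Normalize: d = |goal − start| / ρ = 22.914807/4.62 = 4.959915, α = (θ_start − ψ) mod 360° = 193.5454° = 3.378005 rad, β = (θ_goal − ψ) mod 360° = 317.0454° = 5.533486 rad.
Common terms: sin α = -0.234216, cos α = -0.972185, sin β = -0.681419, cos β = 0.731894, cos(α−β) = -0.551937, d² = 24.600757. Work in radians in the unit-radius frame; every candidate has L = ρ·(t + p + q).
LSL: p² = 2 + d² − 2cos(α−β) + 2d(sin α − sin β) = 32.140807; p = √p² = 5.669286; φ = atan2(cos β − cos α, d + sin α − sin β) = 0.305302 rad; t = (φ − α) mod 2π = 3.210482 rad, q = (β − φ) mod 2π = 5.228185 rad → L = 4.62·(3.210482 + 5.669286 + 5.228185) = 4.62·14.107953 = 65.178744 m
RSR: p² = 2 + d² − 2cos(α−β) + 2d(sin β − sin α) = 23.268455; p = √p² = 4.823739; φ = atan2(cos α − cos β, d − sin α + sin β) = -0.361063 rad; t = (α − φ) mod 2π = 3.739068 rad, q = (φ − β) mod 2π = 0.388636 rad → L = 4.62·(3.739068 + 4.823739 + 0.388636) = 4.62·8.951442 = 41.355664 m
LSR: p² = d² − 2 + 2cos(α−β) + 2d(sin α + sin β) = 12.413945; p = √p² = 3.523343; φ = atan2(−cos α − cos β, d + sin α + sin β) − atan2(−2, p) = 0.575633 rad; t = (φ − α) mod 2π = 3.480814 rad, q = (φ − β) mod 2π = 1.325332 rad → L = 4.62·(3.480814 + 3.523343 + 1.325332) = 4.62·8.329488 = 38.482236 m
RSL: p² = d² − 2 + 2cos(α−β) − 2d(sin α + sin β) = 30.579821; p = √p² = 5.529902; φ = atan2(cos α + cos β, d − sin α − sin β) − atan2(2, p) = -0.387907 rad; t = (α − φ) mod 2π = 3.765912 rad, q = (β − φ) mod 2π = 5.921393 rad → L = 4.62·(3.765912 + 5.529902 + 5.921393) = 4.62·15.217207 = 70.303498 m
RLR: c = (6 − d² + 2cos(α−β) + 2d(sin α − sin β))/8 = -1.908557, |c| > 1 → infeasible
LRL: c = (6 − d² + 2cos(α−β) − 2d(sin α − sin β))/8 = -3.017601, |c| > 1 → infeasible
Shortest: LSR with L = 38.482236 m ≈ 38.4822 m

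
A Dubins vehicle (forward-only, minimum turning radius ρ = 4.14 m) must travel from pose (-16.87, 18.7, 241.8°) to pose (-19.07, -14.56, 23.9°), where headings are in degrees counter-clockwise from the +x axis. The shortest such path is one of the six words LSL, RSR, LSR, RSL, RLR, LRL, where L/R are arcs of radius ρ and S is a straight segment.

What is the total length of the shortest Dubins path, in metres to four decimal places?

Let ψ = atan2(Δy, Δx) = atan2(-33.26, -2.20) = -93.7843° be the start→goal bearing.
Normalize: d = |goal − start| / ρ = 33.332681/4.14 = 8.051372, α = (θ_start − ψ) mod 360° = 335.5843° = 5.857052 rad, β = (θ_goal − ψ) mod 360° = 117.6843° = 2.053979 rad.
Common terms: sin α = -0.413353, cos α = 0.910571, sin β = 0.885521, cos β = -0.464600, cos(α−β) = -0.789084, d² = 64.824593. Work in radians in the unit-radius frame; every candidate has L = ρ·(t + p + q).
LSL: p² = 2 + d² − 2cos(α−β) + 2d(sin α − sin β) = 47.487329; p = √p² = 6.891105; φ = atan2(cos β − cos α, d + sin α − sin β) = -0.200906 rad; t = (φ − α) mod 2π = 0.225227 rad, q = (β − φ) mod 2π = 2.254886 rad → L = 4.14·(0.225227 + 6.891105 + 2.254886) = 4.14·9.371218 = 38.796842 m
RSR: p² = 2 + d² − 2cos(α−β) + 2d(sin β − sin α) = 89.318194; p = √p² = 9.450830; φ = atan2(cos α − cos β, d − sin α + sin β) = 0.146026 rad; t = (α − φ) mod 2π = 5.711025 rad, q = (φ − β) mod 2π = 4.375232 rad → L = 4.14·(5.711025 + 9.450830 + 4.375232) = 4.14·19.537088 = 80.883545 m
LSR: p² = d² − 2 + 2cos(α−β) + 2d(sin α + sin β) = 68.849616; p = √p² = 8.297567; φ = atan2(−cos α − cos β, d + sin α + sin β) − atan2(−2, p) = 0.184248 rad; t = (φ − α) mod 2π = 0.610382 rad, q = (φ − β) mod 2π = 4.413454 rad → L = 4.14·(0.610382 + 8.297567 + 4.413454) = 4.14·13.321403 = 55.150609 m
RSL: p² = d² − 2 + 2cos(α−β) − 2d(sin α + sin β) = 53.643235; p = √p² = 7.324154; φ = atan2(cos α + cos β, d − sin α − sin β) − atan2(2, p) = -0.207797 rad; t = (α − φ) mod 2π = 6.064848 rad, q = (β − φ) mod 2π = 2.261776 rad → L = 4.14·(6.064848 + 7.324154 + 2.261776) = 4.14·15.650778 = 64.794223 m
RLR: c = (6 − d² + 2cos(α−β) + 2d(sin α − sin β))/8 = -10.164774, |c| > 1 → infeasible
LRL: c = (6 − d² + 2cos(α−β) − 2d(sin α − sin β))/8 = -4.935916, |c| > 1 → infeasible
Shortest: LSL with L = 38.796842 m ≈ 38.7968 m

38.7968 m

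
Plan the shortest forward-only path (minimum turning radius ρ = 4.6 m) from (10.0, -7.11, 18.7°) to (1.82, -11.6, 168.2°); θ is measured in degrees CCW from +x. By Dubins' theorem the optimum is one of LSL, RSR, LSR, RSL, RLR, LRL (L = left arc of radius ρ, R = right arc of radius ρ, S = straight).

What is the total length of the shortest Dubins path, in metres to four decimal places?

Let ψ = atan2(Δy, Δx) = atan2(-4.49, -8.18) = -151.2376° be the start→goal bearing.
Normalize: d = |goal − start| / ρ = 9.331265/4.6 = 2.028536, α = (θ_start − ψ) mod 360° = 169.9376° = 2.965971 rad, β = (θ_goal − ψ) mod 360° = 319.4376° = 5.575238 rad.
Common terms: sin α = 0.174720, cos α = -0.984618, sin β = -0.650275, cos β = 0.759699, cos(α−β) = -0.861629, d² = 4.114957. Work in radians in the unit-radius frame; every candidate has L = ρ·(t + p + q).
LSL: p² = 2 + d² − 2cos(α−β) + 2d(sin α − sin β) = 11.185282; p = √p² = 3.344440; φ = atan2(cos β − cos α, d + sin α − sin β) = 0.548675 rad; t = (φ − α) mod 2π = 3.865889 rad, q = (β − φ) mod 2π = 5.026563 rad → L = 4.6·(3.865889 + 3.344440 + 5.026563) = 4.6·12.236893 = 56.289708 m
RSR: p² = 2 + d² − 2cos(α−β) + 2d(sin β − sin α) = 4.491150; p = √p² = 2.119233; φ = atan2(cos α − cos β, d − sin α + sin β) = -0.966828 rad; t = (α − φ) mod 2π = 3.932799 rad, q = (φ − β) mod 2π = 6.024304 rad → L = 4.6·(3.932799 + 2.119233 + 6.024304) = 4.6·12.076337 = 55.551149 m
LSR: p² = d² − 2 + 2cos(α−β) + 2d(sin α + sin β) = -1.537663 < 0 → infeasible
RSL: p² = d² − 2 + 2cos(α−β) − 2d(sin α + sin β) = 2.321061; p = √p² = 1.523503; φ = atan2(cos α + cos β, d − sin α − sin β) − atan2(2, p) = -1.009397 rad; t = (α − φ) mod 2π = 3.975368 rad, q = (β − φ) mod 2π = 0.301450 rad → L = 4.6·(3.975368 + 1.523503 + 0.301450) = 4.6·5.800321 = 26.681478 m
RLR: c = (6 − d² + 2cos(α−β) + 2d(sin α − sin β))/8 = 0.438606; p = 2π − arccos c = 5.166436 rad; φ = atan2(cos α − cos β, d − sin α + sin β) = -0.966828 rad; t = (α − φ + p/2) mod 2π = 0.232832 rad, q = (α − β − t + p) mod 2π = 2.324337 rad → L = 4.6·(0.232832 + 5.166436 + 2.324337) = 4.6·7.723605 = 35.528584 m
LRL: c = (6 − d² + 2cos(α−β) − 2d(sin α − sin β))/8 = -0.398160; p = 2π − arccos c = 4.302879 rad; φ = atan2(cos β − cos α, d + sin α − sin β) = 0.548675 rad; t = (φ − α + p/2) mod 2π = 6.017328 rad, q = (β − α − t + p) mod 2π = 0.894817 rad → L = 4.6·(6.017328 + 4.302879 + 0.894817) = 4.6·11.215024 = 51.589112 m
Shortest: RSL with L = 26.681478 m ≈ 26.6815 m

26.6815 m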